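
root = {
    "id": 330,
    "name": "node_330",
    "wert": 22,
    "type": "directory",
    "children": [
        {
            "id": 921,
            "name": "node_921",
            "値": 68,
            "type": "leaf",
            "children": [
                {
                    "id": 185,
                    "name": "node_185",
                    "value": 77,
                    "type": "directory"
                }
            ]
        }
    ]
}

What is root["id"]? 330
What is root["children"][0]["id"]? 921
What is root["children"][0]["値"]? 68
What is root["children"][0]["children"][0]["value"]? 77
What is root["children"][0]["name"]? "node_921"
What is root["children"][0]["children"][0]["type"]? "directory"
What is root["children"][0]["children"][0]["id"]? 185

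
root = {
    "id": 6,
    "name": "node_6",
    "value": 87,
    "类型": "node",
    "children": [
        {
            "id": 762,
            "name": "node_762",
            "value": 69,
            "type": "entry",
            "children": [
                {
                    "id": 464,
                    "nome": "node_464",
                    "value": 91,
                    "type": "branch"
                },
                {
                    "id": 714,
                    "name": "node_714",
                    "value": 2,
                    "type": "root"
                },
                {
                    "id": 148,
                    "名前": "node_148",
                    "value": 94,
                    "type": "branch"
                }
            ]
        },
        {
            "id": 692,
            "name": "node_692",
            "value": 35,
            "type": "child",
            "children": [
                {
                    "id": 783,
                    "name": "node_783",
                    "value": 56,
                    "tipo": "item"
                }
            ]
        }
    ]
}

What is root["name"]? "node_6"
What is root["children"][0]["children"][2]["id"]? 148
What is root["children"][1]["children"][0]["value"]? 56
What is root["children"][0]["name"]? "node_762"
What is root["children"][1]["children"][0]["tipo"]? "item"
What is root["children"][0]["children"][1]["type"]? "root"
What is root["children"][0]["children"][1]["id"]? 714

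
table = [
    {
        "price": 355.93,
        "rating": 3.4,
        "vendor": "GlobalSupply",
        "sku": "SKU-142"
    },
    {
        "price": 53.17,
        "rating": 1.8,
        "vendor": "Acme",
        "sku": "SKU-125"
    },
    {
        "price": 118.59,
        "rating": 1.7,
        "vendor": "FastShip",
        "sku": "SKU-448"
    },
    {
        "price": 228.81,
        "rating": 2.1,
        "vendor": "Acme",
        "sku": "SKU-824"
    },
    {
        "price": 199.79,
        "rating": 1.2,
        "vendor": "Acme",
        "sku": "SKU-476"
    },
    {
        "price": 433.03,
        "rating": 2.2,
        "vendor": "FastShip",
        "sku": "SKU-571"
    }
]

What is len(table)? 6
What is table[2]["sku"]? "SKU-448"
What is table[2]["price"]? 118.59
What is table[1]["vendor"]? "Acme"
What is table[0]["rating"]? 3.4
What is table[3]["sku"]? "SKU-824"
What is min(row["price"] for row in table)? 53.17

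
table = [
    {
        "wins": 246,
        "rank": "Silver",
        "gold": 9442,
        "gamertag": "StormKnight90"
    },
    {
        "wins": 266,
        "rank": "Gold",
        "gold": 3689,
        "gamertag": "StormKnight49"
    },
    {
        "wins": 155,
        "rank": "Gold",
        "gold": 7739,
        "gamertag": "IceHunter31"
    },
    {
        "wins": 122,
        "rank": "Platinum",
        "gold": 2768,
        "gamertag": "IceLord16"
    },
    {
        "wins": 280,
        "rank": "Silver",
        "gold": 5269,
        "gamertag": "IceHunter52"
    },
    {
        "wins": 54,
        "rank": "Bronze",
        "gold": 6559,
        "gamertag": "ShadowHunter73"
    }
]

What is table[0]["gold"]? 9442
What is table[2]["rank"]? "Gold"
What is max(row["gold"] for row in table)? 9442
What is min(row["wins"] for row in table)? 54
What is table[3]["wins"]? 122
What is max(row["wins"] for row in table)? 280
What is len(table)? 6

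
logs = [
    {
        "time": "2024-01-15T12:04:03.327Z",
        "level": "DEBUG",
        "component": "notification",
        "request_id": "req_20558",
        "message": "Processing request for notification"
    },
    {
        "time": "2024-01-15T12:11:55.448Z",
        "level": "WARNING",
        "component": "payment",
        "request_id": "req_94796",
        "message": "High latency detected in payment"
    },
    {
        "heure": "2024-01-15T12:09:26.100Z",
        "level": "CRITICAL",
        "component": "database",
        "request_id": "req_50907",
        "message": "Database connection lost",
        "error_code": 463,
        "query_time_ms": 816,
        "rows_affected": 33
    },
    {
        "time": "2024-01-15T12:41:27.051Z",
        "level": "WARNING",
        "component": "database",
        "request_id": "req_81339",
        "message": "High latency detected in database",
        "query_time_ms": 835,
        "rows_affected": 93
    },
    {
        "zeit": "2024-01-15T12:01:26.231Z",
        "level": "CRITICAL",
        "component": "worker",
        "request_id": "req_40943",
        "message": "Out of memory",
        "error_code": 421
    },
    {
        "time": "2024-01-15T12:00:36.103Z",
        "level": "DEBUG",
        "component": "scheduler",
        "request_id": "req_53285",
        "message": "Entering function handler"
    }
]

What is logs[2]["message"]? "Database connection lost"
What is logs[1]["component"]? "payment"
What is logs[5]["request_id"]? "req_53285"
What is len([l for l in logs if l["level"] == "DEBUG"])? 2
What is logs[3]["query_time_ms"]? 835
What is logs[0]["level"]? "DEBUG"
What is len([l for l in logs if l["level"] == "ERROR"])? 0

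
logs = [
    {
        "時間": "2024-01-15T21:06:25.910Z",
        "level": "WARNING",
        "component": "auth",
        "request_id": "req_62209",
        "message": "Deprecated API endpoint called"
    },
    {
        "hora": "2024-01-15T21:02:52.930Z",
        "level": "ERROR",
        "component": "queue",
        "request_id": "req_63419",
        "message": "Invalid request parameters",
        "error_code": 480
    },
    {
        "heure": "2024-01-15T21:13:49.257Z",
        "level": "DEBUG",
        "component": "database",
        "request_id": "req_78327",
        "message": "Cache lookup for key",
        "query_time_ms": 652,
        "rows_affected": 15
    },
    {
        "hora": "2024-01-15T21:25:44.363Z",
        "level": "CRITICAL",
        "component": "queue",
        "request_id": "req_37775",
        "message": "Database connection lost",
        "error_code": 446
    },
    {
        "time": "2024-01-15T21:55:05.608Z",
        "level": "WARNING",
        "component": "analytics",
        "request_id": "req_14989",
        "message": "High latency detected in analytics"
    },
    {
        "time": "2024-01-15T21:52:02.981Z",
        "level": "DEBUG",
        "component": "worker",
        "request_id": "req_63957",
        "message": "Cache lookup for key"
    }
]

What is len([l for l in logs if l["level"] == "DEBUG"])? 2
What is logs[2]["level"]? "DEBUG"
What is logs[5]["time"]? "2024-01-15T21:52:02.981Z"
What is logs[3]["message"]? "Database connection lost"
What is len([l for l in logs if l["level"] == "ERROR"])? 1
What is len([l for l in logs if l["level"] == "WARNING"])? 2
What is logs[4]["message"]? "High latency detected in analytics"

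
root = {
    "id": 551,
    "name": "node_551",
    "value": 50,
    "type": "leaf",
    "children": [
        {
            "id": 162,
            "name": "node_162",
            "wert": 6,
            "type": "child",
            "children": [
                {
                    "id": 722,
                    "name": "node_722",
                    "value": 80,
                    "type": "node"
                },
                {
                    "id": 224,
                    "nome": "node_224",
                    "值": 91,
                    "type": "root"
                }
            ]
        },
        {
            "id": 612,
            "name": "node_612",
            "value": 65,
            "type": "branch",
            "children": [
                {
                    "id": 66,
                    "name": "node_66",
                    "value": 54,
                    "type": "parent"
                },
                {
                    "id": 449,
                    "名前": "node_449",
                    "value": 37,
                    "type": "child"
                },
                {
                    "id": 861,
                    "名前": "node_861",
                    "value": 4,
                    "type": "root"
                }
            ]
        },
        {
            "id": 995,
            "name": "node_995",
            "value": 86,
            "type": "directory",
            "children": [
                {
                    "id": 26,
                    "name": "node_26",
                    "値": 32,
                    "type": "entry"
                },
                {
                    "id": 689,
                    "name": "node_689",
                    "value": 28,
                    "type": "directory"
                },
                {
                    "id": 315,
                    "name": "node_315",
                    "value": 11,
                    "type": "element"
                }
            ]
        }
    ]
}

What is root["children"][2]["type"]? "directory"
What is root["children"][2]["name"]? "node_995"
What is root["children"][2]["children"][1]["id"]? 689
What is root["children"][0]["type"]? "child"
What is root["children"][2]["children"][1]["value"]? 28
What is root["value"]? 50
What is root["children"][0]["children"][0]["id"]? 722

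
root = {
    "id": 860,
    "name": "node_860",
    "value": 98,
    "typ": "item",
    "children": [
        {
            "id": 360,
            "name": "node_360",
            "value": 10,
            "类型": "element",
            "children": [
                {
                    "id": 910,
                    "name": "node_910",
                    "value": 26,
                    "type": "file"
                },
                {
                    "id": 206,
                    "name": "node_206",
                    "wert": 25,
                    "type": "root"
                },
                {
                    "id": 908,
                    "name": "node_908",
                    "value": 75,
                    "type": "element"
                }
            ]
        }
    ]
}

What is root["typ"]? "item"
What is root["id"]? 860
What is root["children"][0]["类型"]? "element"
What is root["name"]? "node_860"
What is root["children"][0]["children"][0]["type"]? "file"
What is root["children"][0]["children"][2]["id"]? 908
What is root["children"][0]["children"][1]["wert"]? 25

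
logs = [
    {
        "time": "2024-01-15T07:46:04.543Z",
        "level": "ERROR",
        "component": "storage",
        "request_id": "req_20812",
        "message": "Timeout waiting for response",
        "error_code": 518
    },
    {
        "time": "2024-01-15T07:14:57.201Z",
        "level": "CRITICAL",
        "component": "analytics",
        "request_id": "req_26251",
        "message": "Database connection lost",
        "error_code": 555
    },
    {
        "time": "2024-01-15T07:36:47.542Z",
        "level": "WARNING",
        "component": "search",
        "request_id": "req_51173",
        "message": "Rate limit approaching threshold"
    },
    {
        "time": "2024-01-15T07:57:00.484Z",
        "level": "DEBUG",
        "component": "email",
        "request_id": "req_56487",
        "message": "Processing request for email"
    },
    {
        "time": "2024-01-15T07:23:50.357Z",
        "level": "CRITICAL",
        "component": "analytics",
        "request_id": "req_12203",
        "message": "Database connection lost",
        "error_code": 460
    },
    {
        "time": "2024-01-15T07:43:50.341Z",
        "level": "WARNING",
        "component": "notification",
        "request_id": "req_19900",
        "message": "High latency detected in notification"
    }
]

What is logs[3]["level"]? "DEBUG"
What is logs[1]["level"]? "CRITICAL"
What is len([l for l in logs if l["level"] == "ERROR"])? 1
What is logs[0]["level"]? "ERROR"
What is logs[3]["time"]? "2024-01-15T07:57:00.484Z"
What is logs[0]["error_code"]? 518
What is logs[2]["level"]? "WARNING"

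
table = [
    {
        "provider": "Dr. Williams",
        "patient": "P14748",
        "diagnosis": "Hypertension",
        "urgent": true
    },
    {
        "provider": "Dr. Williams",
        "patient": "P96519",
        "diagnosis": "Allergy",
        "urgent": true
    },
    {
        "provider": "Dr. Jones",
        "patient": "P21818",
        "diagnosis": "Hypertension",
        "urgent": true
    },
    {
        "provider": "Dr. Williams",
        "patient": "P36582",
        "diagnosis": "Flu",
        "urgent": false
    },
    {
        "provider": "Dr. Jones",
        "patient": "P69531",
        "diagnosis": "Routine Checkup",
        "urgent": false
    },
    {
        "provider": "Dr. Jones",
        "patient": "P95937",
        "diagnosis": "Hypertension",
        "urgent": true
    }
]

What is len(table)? 6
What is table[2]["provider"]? "Dr. Jones"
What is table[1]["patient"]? "P96519"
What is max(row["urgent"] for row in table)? True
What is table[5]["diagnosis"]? "Hypertension"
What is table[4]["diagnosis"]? "Routine Checkup"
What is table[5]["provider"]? "Dr. Jones"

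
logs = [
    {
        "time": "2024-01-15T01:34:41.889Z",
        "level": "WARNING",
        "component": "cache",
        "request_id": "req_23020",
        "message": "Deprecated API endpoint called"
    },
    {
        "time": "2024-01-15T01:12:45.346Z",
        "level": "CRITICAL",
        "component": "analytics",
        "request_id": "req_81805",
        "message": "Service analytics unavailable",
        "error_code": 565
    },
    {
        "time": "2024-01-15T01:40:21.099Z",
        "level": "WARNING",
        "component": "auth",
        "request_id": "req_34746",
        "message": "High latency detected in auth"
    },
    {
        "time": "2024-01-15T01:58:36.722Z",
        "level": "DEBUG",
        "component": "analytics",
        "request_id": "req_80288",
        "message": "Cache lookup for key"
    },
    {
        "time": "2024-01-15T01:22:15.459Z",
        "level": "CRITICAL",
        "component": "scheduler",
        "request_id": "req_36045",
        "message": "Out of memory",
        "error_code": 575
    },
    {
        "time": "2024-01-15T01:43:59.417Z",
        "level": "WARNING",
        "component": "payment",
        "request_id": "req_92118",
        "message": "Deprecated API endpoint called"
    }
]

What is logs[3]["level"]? "DEBUG"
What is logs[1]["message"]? "Service analytics unavailable"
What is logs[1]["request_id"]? "req_81805"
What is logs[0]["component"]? "cache"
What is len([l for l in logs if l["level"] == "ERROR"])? 0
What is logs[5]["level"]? "WARNING"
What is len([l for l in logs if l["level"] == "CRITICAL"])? 2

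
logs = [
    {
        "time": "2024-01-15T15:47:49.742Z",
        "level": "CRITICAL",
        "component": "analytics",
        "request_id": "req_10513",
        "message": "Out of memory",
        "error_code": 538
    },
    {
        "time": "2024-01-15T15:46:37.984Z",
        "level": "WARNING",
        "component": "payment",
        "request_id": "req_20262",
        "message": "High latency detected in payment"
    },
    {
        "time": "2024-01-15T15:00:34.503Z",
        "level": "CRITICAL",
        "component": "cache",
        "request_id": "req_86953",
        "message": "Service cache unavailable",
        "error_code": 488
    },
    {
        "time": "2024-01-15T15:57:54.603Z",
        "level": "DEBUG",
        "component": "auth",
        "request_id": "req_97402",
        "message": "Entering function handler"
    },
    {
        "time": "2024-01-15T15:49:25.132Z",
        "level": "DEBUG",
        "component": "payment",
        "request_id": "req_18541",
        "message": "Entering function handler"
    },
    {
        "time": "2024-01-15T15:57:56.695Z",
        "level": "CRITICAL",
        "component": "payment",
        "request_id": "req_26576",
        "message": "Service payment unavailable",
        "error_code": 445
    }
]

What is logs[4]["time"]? "2024-01-15T15:49:25.132Z"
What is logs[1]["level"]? "WARNING"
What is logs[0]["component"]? "analytics"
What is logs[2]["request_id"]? "req_86953"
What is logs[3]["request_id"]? "req_97402"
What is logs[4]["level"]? "DEBUG"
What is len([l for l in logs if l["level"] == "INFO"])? 0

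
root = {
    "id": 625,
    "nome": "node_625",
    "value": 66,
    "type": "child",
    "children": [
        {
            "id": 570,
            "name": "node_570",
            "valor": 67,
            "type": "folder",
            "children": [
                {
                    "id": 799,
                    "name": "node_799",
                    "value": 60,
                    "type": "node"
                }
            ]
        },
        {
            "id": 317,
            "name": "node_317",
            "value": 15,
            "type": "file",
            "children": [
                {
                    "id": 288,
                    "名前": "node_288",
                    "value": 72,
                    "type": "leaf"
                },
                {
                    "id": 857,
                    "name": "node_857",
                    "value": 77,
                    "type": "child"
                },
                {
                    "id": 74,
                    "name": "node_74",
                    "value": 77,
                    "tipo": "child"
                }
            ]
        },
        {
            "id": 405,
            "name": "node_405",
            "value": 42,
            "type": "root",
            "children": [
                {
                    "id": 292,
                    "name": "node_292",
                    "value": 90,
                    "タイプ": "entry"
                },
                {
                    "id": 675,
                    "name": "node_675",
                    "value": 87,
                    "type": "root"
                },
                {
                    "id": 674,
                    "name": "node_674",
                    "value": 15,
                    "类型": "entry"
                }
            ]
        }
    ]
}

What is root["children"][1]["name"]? "node_317"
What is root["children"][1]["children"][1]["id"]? 857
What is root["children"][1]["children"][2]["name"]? "node_74"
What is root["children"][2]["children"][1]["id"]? 675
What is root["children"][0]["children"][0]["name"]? "node_799"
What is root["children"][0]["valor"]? 67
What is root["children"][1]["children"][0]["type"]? "leaf"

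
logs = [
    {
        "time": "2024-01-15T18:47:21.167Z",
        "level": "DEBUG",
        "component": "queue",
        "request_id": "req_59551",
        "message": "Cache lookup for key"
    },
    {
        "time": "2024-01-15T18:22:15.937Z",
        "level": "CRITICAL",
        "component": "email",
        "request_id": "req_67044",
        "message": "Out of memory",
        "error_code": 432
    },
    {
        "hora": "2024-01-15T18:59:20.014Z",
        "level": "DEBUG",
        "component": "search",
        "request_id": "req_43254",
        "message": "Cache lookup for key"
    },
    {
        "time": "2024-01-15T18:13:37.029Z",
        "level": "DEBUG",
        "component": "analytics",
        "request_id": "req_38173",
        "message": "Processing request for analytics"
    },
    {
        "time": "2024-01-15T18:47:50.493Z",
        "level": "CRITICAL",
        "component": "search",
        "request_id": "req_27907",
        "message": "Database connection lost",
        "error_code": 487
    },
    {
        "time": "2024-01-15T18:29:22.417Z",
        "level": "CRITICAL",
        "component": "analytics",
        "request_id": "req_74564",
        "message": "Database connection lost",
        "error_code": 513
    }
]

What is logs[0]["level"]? "DEBUG"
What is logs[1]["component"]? "email"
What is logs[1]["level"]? "CRITICAL"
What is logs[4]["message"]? "Database connection lost"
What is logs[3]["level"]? "DEBUG"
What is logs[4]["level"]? "CRITICAL"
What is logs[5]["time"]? "2024-01-15T18:29:22.417Z"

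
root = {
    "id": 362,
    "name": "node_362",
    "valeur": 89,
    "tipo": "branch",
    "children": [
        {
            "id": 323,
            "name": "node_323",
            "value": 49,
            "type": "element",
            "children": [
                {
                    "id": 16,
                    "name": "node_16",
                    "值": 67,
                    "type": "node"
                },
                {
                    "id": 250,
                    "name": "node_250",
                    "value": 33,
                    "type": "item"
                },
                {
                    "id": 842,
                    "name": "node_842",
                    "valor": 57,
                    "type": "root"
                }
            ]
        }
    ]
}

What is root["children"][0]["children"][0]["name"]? "node_16"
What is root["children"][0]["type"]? "element"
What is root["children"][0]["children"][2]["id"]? 842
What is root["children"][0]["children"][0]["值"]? 67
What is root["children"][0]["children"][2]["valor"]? 57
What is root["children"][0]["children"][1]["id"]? 250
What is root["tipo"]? "branch"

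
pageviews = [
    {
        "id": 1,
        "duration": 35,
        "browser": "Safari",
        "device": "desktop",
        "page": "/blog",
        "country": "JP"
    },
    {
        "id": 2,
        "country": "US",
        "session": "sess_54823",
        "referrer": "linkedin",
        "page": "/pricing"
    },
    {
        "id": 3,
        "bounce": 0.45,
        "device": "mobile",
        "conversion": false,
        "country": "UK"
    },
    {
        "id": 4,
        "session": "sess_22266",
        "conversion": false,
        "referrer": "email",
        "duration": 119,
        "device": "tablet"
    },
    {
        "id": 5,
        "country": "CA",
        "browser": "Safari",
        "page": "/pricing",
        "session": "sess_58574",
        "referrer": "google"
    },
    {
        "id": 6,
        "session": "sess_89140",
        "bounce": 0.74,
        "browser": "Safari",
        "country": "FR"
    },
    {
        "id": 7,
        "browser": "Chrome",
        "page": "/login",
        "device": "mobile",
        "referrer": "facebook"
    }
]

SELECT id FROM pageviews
[1, 2, 3, 4, 5, 6, 7]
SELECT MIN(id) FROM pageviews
1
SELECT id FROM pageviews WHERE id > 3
[4, 5, 6, 7]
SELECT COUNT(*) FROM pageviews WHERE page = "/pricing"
2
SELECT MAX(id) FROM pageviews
7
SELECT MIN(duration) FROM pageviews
35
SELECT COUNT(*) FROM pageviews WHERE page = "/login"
1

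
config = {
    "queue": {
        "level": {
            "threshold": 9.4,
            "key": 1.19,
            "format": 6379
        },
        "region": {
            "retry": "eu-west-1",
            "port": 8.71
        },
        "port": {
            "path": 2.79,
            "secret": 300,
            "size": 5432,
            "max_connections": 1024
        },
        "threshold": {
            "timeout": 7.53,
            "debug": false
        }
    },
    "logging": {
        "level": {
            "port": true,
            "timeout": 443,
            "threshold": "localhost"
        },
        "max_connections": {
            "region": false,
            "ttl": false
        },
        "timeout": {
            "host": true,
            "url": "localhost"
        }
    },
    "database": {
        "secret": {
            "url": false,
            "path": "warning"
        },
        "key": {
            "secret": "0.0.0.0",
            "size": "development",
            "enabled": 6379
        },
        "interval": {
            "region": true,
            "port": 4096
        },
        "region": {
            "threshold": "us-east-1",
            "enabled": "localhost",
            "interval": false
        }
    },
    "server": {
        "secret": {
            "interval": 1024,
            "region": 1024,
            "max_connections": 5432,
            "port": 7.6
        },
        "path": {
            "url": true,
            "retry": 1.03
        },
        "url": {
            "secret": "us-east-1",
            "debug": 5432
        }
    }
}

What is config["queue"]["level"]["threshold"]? 9.4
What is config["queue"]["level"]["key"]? 1.19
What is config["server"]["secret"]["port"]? 7.6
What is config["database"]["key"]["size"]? "development"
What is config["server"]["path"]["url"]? True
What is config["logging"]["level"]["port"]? True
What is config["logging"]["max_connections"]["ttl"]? False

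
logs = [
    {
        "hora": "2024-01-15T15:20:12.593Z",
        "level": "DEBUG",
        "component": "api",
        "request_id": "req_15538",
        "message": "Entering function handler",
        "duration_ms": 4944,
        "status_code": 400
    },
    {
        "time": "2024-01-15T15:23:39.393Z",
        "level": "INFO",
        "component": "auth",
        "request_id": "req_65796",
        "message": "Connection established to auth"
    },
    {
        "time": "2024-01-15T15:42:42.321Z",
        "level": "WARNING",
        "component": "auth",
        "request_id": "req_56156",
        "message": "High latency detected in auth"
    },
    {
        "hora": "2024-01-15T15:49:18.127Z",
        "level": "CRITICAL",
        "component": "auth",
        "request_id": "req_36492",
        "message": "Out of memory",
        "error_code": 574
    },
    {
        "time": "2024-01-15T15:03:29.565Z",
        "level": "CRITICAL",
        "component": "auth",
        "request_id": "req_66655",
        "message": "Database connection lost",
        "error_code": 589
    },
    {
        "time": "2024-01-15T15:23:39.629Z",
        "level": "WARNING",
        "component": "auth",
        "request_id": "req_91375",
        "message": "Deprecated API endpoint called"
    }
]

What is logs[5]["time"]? "2024-01-15T15:23:39.629Z"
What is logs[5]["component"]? "auth"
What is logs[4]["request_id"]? "req_66655"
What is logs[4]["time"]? "2024-01-15T15:03:29.565Z"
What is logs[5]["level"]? "WARNING"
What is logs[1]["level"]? "INFO"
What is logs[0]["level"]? "DEBUG"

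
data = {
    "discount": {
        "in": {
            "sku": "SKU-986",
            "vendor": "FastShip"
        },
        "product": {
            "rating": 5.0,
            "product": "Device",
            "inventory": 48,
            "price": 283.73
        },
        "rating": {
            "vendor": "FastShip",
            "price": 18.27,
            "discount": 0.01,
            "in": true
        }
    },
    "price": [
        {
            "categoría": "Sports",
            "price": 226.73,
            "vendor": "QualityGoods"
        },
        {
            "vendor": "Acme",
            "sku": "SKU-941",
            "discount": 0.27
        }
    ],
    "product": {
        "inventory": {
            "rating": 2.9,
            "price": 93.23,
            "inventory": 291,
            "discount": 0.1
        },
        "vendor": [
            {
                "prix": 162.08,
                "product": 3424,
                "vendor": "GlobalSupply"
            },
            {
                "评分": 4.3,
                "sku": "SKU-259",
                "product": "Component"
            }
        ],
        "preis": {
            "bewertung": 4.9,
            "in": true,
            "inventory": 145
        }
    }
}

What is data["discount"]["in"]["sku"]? "SKU-986"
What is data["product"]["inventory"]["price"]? 93.23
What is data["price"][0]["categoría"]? "Sports"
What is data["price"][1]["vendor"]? "Acme"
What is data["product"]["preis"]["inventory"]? 145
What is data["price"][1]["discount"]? 0.27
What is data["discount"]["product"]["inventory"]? 48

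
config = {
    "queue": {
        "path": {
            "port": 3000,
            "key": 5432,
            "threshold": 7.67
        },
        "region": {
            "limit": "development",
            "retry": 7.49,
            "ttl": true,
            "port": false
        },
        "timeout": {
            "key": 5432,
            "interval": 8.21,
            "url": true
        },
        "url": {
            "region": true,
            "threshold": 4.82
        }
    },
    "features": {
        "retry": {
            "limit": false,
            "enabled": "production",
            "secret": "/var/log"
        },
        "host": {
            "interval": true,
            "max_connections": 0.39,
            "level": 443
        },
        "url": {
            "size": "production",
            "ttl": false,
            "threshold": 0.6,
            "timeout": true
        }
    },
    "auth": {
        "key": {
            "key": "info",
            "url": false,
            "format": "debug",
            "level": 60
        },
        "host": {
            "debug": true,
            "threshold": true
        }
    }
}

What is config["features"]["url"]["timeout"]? True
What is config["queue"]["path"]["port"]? 3000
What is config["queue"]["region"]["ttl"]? True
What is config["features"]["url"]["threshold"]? 0.6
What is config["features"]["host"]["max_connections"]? 0.39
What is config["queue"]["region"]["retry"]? 7.49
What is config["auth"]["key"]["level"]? 60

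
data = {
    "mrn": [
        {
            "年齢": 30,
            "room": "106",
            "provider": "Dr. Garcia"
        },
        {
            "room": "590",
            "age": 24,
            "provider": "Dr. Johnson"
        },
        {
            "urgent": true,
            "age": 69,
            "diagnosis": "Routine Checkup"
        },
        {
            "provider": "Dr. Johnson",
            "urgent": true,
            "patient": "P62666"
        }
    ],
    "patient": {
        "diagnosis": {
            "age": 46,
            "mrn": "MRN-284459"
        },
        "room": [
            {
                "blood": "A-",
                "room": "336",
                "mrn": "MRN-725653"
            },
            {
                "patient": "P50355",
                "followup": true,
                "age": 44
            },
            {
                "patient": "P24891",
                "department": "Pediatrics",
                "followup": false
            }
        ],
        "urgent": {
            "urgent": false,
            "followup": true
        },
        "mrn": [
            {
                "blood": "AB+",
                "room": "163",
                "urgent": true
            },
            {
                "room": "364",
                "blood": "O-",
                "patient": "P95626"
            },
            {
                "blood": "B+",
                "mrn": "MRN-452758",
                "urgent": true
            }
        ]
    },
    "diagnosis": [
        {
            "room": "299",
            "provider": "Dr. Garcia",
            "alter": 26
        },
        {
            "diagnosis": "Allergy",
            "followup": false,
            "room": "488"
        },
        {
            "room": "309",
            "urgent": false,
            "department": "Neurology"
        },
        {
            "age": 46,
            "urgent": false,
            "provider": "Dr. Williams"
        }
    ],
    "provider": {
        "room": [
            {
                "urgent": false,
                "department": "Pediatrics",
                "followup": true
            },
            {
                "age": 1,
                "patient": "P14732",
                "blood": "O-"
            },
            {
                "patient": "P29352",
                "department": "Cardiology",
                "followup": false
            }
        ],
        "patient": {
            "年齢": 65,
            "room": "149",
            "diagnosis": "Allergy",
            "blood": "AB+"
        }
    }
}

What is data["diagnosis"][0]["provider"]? "Dr. Garcia"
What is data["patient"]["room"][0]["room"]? "336"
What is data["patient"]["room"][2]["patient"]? "P24891"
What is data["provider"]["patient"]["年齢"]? 65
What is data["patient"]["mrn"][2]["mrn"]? "MRN-452758"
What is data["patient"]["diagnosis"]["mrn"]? "MRN-284459"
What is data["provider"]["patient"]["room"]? "149"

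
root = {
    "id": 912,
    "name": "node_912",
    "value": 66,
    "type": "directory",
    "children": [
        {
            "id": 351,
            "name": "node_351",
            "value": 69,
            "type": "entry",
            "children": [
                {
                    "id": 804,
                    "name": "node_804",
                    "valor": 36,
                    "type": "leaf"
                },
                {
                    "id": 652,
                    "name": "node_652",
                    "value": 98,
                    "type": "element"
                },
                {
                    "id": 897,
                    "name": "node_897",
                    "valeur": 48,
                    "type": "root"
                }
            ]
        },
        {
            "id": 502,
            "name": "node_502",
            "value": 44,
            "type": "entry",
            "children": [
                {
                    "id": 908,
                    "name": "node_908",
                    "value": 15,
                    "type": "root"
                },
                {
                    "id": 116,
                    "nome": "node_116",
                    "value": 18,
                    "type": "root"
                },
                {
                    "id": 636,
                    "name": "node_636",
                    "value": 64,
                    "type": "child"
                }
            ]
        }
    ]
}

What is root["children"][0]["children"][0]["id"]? 804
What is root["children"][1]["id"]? 502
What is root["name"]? "node_912"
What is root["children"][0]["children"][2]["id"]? 897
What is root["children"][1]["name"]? "node_502"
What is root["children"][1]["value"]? 44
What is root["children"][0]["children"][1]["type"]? "element"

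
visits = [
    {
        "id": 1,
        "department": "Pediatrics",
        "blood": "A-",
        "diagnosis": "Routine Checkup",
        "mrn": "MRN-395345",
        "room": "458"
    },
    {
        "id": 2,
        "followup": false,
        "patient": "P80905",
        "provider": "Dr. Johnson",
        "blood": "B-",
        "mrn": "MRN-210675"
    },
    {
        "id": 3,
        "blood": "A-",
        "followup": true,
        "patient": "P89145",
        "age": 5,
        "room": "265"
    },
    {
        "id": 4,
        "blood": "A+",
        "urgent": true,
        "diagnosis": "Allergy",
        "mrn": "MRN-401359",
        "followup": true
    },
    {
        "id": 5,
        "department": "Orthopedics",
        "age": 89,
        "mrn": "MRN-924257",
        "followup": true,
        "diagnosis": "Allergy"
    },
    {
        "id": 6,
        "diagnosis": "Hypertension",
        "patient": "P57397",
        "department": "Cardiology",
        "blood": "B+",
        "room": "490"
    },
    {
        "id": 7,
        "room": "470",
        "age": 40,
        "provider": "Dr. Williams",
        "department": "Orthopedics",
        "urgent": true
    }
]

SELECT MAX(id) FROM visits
7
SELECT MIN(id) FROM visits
1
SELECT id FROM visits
[1, 2, 3, 4, 5, 6, 7]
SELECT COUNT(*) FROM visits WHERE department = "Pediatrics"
1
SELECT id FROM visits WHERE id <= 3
[1, 2, 3]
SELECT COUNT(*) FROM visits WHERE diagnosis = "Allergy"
2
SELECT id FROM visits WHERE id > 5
[6, 7]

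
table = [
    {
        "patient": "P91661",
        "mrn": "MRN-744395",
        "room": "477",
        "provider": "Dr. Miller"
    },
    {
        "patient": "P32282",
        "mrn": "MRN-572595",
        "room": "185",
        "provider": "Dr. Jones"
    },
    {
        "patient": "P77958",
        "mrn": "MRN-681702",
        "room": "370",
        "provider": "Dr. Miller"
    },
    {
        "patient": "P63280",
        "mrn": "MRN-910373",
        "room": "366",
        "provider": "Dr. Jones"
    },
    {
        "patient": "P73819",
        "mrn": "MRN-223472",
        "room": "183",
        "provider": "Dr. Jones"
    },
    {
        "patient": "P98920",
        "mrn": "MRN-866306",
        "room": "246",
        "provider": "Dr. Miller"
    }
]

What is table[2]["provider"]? "Dr. Miller"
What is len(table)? 6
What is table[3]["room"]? "366"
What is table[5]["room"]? "246"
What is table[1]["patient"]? "P32282"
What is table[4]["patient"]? "P73819"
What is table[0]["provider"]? "Dr. Miller"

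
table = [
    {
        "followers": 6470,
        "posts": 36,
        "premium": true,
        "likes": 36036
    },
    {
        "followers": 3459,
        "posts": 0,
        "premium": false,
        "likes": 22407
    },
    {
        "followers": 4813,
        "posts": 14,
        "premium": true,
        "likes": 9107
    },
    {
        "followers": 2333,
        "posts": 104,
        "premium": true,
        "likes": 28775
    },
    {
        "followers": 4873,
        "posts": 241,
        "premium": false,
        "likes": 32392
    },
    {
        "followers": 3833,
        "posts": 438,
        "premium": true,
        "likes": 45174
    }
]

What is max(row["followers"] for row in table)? 6470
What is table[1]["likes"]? 22407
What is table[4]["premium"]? False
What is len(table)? 6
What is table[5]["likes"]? 45174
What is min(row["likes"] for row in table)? 9107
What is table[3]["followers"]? 2333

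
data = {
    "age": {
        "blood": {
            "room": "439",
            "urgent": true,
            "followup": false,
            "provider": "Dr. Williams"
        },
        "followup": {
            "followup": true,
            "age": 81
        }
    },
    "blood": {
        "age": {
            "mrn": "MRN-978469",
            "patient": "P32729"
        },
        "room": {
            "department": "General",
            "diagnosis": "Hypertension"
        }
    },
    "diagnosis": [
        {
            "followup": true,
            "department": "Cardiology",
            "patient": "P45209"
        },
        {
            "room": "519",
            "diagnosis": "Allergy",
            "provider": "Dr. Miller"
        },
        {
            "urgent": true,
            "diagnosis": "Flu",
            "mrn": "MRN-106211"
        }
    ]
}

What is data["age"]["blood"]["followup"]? False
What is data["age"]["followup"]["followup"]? True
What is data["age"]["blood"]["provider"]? "Dr. Williams"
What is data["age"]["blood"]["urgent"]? True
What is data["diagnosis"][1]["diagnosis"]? "Allergy"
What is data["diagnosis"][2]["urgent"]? True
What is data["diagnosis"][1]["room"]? "519"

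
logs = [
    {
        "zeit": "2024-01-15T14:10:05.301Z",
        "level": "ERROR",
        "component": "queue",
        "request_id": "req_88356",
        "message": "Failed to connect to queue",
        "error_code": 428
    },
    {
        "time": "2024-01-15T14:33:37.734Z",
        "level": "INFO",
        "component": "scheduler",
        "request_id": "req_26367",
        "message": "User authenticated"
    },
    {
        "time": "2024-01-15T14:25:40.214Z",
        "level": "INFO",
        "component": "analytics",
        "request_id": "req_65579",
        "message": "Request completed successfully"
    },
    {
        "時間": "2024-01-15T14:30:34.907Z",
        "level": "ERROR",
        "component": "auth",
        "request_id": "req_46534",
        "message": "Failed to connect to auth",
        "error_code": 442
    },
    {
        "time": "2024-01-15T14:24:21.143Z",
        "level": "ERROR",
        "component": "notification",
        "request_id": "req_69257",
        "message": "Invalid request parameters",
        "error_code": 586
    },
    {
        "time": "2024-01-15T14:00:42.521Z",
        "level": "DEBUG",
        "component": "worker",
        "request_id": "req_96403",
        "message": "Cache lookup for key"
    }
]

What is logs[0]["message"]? "Failed to connect to queue"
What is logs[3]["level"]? "ERROR"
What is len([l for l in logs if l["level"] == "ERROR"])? 3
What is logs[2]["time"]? "2024-01-15T14:25:40.214Z"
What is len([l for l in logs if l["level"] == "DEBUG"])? 1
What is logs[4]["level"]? "ERROR"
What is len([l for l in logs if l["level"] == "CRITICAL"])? 0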